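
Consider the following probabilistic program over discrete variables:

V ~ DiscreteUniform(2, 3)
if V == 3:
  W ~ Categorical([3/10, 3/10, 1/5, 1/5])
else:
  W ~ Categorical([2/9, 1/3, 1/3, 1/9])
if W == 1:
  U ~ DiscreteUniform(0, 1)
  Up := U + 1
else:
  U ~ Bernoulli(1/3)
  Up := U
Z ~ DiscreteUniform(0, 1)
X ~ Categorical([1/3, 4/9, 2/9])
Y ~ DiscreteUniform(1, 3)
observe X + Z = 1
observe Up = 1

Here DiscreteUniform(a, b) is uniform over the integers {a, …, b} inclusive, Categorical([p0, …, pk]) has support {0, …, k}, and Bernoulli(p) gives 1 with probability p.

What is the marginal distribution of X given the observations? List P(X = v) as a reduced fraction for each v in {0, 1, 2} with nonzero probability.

P(X=0) = 3/7, P(X=1) = 4/7

Enumerate traces; 48 have nonzero weight after conditioning:
  (V=2, W=0, U=1, Z=0, X=1, Y=1) weight 2/729
  (V=2, W=0, U=1, Z=0, X=1, Y=2) weight 2/729
  (V=2, W=0, U=1, Z=0, X=1, Y=3) weight 2/729
  (V=2, W=0, U=1, Z=1, X=0, Y=1) weight 1/486
  (V=2, W=0, U=1, Z=1, X=0, Y=2) weight 1/486
  (V=2, W=0, U=1, Z=1, X=0, Y=3) weight 1/486
  (V=2, W=1, U=0, Z=0, X=1, Y=1) weight 1/162
  (V=2, W=1, U=0, Z=0, X=1, Y=2) weight 1/162
  … 40 more
Group by X:
  weight(X=0) = 139/2160
  weight(X=1) = 139/1620
Total weight = 139/2160 + 139/1620 = 973/6480
P(X=0 | obs) = 139/2160 / 973/6480 = 3/7
P(X=1 | obs) = 139/1620 / 973/6480 = 4/7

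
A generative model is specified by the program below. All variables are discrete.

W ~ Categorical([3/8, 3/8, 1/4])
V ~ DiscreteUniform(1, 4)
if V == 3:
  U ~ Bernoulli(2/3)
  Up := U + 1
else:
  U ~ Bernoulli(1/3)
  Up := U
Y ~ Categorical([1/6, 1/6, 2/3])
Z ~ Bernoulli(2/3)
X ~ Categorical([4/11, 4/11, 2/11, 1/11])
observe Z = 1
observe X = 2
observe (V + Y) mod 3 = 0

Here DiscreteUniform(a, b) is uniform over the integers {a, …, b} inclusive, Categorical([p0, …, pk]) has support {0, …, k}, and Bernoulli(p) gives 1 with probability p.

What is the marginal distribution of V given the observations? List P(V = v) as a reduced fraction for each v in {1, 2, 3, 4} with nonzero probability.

Enumerate traces; 24 have nonzero weight after conditioning:
  (W=0, V=1, U=0, Y=2, Z=1, X=2) weight 1/198
  (W=0, V=1, U=1, Y=2, Z=1, X=2) weight 1/396
  (W=0, V=2, U=0, Y=1, Z=1, X=2) weight 1/792
  (W=0, V=2, U=1, Y=1, Z=1, X=2) weight 1/1584
  (W=0, V=3, U=0, Y=0, Z=1, X=2) weight 1/1584
  (W=0, V=3, U=1, Y=0, Z=1, X=2) weight 1/792
  (W=0, V=4, U=0, Y=2, Z=1, X=2) weight 1/198
  (W=0, V=4, U=1, Y=2, Z=1, X=2) weight 1/396
  … 16 more
Group by V:
  weight(V=1) = 2/99
  weight(V=2) = 1/198
  weight(V=3) = 1/198
  weight(V=4) = 2/99
Total weight = 2/99 + 1/198 + 1/198 + 2/99 = 5/99
P(V=1 | obs) = 2/99 / 5/99 = 2/5
P(V=2 | obs) = 1/198 / 5/99 = 1/10
P(V=3 | obs) = 1/198 / 5/99 = 1/10
P(V=4 | obs) = 2/99 / 5/99 = 2/5

P(V=1) = 2/5, P(V=2) = 1/10, P(V=3) = 1/10, P(V=4) = 2/5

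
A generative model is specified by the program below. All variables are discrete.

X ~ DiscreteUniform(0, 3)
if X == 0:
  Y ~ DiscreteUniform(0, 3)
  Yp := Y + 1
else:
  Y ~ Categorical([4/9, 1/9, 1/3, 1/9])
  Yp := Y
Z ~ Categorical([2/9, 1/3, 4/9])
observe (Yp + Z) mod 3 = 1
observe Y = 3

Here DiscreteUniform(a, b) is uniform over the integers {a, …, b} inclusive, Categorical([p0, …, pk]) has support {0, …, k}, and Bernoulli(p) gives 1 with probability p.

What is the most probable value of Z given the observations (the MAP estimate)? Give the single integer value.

argmax_v P(Z = v | obs) = 1

Enumerate traces; 4 have nonzero weight after conditioning:
  (X=0, Y=3, Z=0) weight 1/72
  (X=1, Y=3, Z=1) weight 1/108
  (X=2, Y=3, Z=1) weight 1/108
  (X=3, Y=3, Z=1) weight 1/108
Group by Z:
  weight(Z=0) = 1/72
  weight(Z=1) = 1/36
Total weight = 1/72 + 1/36 = 1/24
P(Z=0 | obs) = 1/72 / 1/24 = 1/3
P(Z=1 | obs) = 1/36 / 1/24 = 2/3
argmax = 1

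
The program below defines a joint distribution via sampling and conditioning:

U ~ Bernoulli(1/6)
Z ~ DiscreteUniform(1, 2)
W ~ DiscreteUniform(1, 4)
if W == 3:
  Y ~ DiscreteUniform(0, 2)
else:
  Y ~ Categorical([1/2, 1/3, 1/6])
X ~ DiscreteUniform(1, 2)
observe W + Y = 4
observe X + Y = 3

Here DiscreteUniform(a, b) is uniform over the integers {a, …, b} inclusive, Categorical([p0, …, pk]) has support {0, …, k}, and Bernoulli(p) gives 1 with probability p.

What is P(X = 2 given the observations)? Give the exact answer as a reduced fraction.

Enumerate traces; 8 have nonzero weight after conditioning:
  (U=0, Z=1, W=2, Y=2, X=1) weight 5/576
  (U=0, Z=1, W=3, Y=1, X=2) weight 5/288
  (U=0, Z=2, W=2, Y=2, X=1) weight 5/576
  (U=0, Z=2, W=3, Y=1, X=2) weight 5/288
  (U=1, Z=1, W=2, Y=2, X=1) weight 1/576
  (U=1, Z=1, W=3, Y=1, X=2) weight 1/288
  (U=1, Z=2, W=2, Y=2, X=1) weight 1/576
  (U=1, Z=2, W=3, Y=1, X=2) weight 1/288
Group by X:
  weight(X=1) = 1/48
  weight(X=2) = 1/24
Total weight = 1/48 + 1/24 = 1/16
P(X=1 | obs) = 1/48 / 1/16 = 1/3
P(X=2 | obs) = 1/24 / 1/16 = 2/3

P(X = 2 | obs) = 2/3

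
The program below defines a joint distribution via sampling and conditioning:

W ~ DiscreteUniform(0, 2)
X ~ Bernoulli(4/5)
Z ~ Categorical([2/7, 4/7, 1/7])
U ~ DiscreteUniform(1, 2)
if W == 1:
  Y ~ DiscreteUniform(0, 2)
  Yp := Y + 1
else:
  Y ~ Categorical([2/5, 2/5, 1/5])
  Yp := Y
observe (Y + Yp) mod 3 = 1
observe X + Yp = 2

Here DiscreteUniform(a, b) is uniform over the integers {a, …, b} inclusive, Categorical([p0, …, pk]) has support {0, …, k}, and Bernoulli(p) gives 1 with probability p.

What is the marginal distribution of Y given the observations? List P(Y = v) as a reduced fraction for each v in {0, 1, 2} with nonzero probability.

P(Y=0) = 10/13, P(Y=2) = 3/13

Enumerate traces; 18 have nonzero weight after conditioning:
  (W=0, X=0, Z=0, U=1, Y=2) weight 1/525
  (W=0, X=0, Z=0, U=2, Y=2) weight 1/525
  (W=0, X=0, Z=1, U=1, Y=2) weight 2/525
  (W=0, X=0, Z=1, U=2, Y=2) weight 2/525
  (W=0, X=0, Z=2, U=1, Y=2) weight 1/1050
  (W=0, X=0, Z=2, U=2, Y=2) weight 1/1050
  (W=1, X=1, Z=0, U=1, Y=0) weight 4/315
  (W=1, X=1, Z=0, U=2, Y=0) weight 4/315
  … 10 more
Group by Y:
  weight(Y=0) = 4/45
  weight(Y=2) = 2/75
Total weight = 4/45 + 2/75 = 26/225
P(Y=0 | obs) = 4/45 / 26/225 = 10/13
P(Y=2 | obs) = 2/75 / 26/225 = 3/13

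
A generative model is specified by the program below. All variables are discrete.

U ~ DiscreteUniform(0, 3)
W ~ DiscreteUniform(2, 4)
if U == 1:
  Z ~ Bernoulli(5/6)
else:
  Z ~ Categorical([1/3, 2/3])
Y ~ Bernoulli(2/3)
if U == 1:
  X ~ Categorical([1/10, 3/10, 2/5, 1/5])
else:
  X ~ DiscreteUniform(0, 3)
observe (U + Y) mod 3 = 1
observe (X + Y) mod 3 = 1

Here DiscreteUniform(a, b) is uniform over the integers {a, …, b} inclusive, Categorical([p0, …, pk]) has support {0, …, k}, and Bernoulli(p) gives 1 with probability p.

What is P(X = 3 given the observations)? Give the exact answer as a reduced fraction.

P(X = 3 | obs) = 10/23

Enumerate traces; 30 have nonzero weight after conditioning:
  (U=0, W=2, Z=0, Y=1, X=0) weight 1/216
  (U=0, W=2, Z=0, Y=1, X=3) weight 1/216
  (U=0, W=2, Z=1, Y=1, X=0) weight 1/108
  (U=0, W=2, Z=1, Y=1, X=3) weight 1/108
  (U=0, W=3, Z=0, Y=1, X=0) weight 1/216
  (U=0, W=3, Z=0, Y=1, X=3) weight 1/216
  (U=0, W=3, Z=1, Y=1, X=0) weight 1/108
  (U=0, W=3, Z=1, Y=1, X=3) weight 1/108
  (U=1, W=2, Z=0, Y=0, X=1) weight 1/720
  … 21 more
Group by X:
  weight(X=0) = 1/12
  weight(X=1) = 1/40
  weight(X=3) = 1/12
Total weight = 1/12 + 1/40 + 1/12 = 23/120
P(X=0 | obs) = 1/12 / 23/120 = 10/23
P(X=1 | obs) = 1/40 / 23/120 = 3/23
P(X=3 | obs) = 1/12 / 23/120 = 10/23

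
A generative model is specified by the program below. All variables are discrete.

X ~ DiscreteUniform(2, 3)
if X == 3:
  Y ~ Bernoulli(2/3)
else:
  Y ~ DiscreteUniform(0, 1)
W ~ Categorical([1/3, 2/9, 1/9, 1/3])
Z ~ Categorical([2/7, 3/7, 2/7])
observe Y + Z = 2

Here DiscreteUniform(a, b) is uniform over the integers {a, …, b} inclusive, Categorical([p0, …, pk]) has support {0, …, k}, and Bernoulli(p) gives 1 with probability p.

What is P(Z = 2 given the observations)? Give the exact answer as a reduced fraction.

Enumerate traces; 16 have nonzero weight after conditioning:
  (X=2, Y=0, W=0, Z=2) weight 1/42
  (X=2, Y=0, W=1, Z=2) weight 1/63
  (X=2, Y=0, W=2, Z=2) weight 1/126
  (X=2, Y=0, W=3, Z=2) weight 1/42
  (X=2, Y=1, W=0, Z=1) weight 1/28
  (X=2, Y=1, W=1, Z=1) weight 1/42
  (X=2, Y=1, W=2, Z=1) weight 1/84
  (X=2, Y=1, W=3, Z=1) weight 1/28
  … 8 more
Group by Z:
  weight(Z=1) = 1/4
  weight(Z=2) = 5/42
Total weight = 1/4 + 5/42 = 31/84
P(Z=1 | obs) = 1/4 / 31/84 = 21/31
P(Z=2 | obs) = 5/42 / 31/84 = 10/31

P(Z = 2 | obs) = 10/31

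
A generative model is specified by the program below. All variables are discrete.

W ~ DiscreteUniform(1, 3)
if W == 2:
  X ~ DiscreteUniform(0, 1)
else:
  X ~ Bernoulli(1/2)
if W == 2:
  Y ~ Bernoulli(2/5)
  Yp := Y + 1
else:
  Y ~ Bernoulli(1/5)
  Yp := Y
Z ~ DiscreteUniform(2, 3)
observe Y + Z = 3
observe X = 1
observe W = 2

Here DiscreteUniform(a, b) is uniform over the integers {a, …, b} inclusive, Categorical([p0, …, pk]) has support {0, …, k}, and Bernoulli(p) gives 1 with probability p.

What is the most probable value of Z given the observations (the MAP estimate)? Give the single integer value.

Enumerate traces; 2 have nonzero weight after conditioning:
  (W=2, X=1, Y=0, Z=3) weight 1/20
  (W=2, X=1, Y=1, Z=2) weight 1/30
Group by Z:
  weight(Z=2) = 1/30
  weight(Z=3) = 1/20
Total weight = 1/30 + 1/20 = 1/12
P(Z=2 | obs) = 1/30 / 1/12 = 2/5
P(Z=3 | obs) = 1/20 / 1/12 = 3/5
argmax = 3

argmax_v P(Z = v | obs) = 3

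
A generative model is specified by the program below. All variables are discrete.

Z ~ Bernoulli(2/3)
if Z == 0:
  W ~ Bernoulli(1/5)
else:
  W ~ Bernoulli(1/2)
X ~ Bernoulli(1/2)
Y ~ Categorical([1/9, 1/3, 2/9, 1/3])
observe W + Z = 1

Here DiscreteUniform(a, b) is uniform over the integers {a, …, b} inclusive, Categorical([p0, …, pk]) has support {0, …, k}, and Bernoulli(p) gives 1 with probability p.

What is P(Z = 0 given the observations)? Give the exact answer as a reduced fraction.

P(Z = 0 | obs) = 1/6

Enumerate traces; 16 have nonzero weight after conditioning:
  (Z=0, W=1, X=0, Y=0) weight 1/270
  (Z=0, W=1, X=0, Y=1) weight 1/90
  (Z=0, W=1, X=0, Y=2) weight 1/135
  (Z=0, W=1, X=0, Y=3) weight 1/90
  (Z=0, W=1, X=1, Y=0) weight 1/270
  (Z=0, W=1, X=1, Y=1) weight 1/90
  (Z=0, W=1, X=1, Y=2) weight 1/135
  (Z=0, W=1, X=1, Y=3) weight 1/90
  (Z=1, W=0, X=0, Y=0) weight 1/54
  … 7 more
Group by Z:
  weight(Z=0) = 1/15
  weight(Z=1) = 1/3
Total weight = 1/15 + 1/3 = 2/5
P(Z=0 | obs) = 1/15 / 2/5 = 1/6
P(Z=1 | obs) = 1/3 / 2/5 = 5/6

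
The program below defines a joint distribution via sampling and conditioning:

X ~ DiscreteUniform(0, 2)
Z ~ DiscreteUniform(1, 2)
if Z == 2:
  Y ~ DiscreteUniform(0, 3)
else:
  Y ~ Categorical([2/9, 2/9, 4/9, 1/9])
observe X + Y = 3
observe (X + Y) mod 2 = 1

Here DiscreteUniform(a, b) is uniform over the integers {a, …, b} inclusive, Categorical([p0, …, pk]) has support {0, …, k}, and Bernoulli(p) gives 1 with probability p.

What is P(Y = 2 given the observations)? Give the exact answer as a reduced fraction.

P(Y = 2 | obs) = 5/11

Enumerate traces; 6 have nonzero weight after conditioning:
  (X=0, Z=1, Y=3) weight 1/54
  (X=0, Z=2, Y=3) weight 1/24
  (X=1, Z=1, Y=2) weight 2/27
  (X=1, Z=2, Y=2) weight 1/24
  (X=2, Z=1, Y=1) weight 1/27
  (X=2, Z=2, Y=1) weight 1/24
Group by Y:
  weight(Y=1) = 17/216
  weight(Y=2) = 25/216
  weight(Y=3) = 13/216
Total weight = 17/216 + 25/216 + 13/216 = 55/216
P(Y=1 | obs) = 17/216 / 55/216 = 17/55
P(Y=2 | obs) = 25/216 / 55/216 = 5/11
P(Y=3 | obs) = 13/216 / 55/216 = 13/55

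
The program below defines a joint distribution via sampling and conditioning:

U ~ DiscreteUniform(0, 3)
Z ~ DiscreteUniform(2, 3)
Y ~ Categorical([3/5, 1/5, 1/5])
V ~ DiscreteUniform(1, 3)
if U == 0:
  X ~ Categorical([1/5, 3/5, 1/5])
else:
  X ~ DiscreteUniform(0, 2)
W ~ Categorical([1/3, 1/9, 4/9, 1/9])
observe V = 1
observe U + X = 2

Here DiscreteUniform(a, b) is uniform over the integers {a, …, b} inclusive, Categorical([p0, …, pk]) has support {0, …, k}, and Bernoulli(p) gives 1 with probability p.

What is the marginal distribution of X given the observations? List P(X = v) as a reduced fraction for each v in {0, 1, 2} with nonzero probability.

P(X=0) = 5/13, P(X=1) = 5/13, P(X=2) = 3/13

Enumerate traces; 72 have nonzero weight after conditioning:
  (U=0, Z=2, Y=0, V=1, X=2, W=0) weight 1/600
  (U=0, Z=2, Y=0, V=1, X=2, W=1) weight 1/1800
  (U=0, Z=2, Y=0, V=1, X=2, W=2) weight 1/450
  (U=0, Z=2, Y=0, V=1, X=2, W=3) weight 1/1800
  (U=0, Z=2, Y=1, V=1, X=2, W=0) weight 1/1800
  (U=0, Z=2, Y=1, V=1, X=2, W=1) weight 1/5400
  (U=0, Z=2, Y=1, V=1, X=2, W=2) weight 1/1350
  (U=0, Z=2, Y=1, V=1, X=2, W=3) weight 1/5400
  (U=1, Z=2, Y=0, V=1, X=1, W=0) weight 1/360
  (U=2, Z=2, Y=0, V=1, X=0, W=0) weight 1/360
  … 62 more
Group by X:
  weight(X=0) = 1/36
  weight(X=1) = 1/36
  weight(X=2) = 1/60
Total weight = 1/36 + 1/36 + 1/60 = 13/180
P(X=0 | obs) = 1/36 / 13/180 = 5/13
P(X=1 | obs) = 1/36 / 13/180 = 5/13
P(X=2 | obs) = 1/60 / 13/180 = 3/13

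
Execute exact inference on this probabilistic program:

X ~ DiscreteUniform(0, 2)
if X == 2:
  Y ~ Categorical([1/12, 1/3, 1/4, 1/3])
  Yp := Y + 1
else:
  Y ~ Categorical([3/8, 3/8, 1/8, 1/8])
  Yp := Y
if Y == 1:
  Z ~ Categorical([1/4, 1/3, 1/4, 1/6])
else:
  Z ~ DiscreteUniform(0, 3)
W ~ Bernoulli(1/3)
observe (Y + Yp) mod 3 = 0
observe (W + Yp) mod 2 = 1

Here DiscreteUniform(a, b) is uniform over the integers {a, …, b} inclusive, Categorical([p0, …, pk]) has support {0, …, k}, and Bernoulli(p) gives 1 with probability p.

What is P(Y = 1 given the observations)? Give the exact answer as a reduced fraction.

P(Y = 1 | obs) = 4/19

Enumerate traces; 20 have nonzero weight after conditioning:
  (X=0, Y=0, Z=0, W=1) weight 1/96
  (X=0, Y=0, Z=1, W=1) weight 1/96
  (X=0, Y=0, Z=2, W=1) weight 1/96
  (X=0, Y=0, Z=3, W=1) weight 1/96
  (X=0, Y=3, Z=0, W=0) weight 1/144
  (X=0, Y=3, Z=1, W=0) weight 1/144
  (X=0, Y=3, Z=2, W=0) weight 1/144
  (X=0, Y=3, Z=3, W=0) weight 1/144
  (X=2, Y=1, Z=0, W=1) weight 1/108
  … 11 more
Group by Y:
  weight(Y=0) = 1/12
  weight(Y=1) = 1/27
  weight(Y=3) = 1/18
Total weight = 1/12 + 1/27 + 1/18 = 19/108
P(Y=0 | obs) = 1/12 / 19/108 = 9/19
P(Y=1 | obs) = 1/27 / 19/108 = 4/19
P(Y=3 | obs) = 1/18 / 19/108 = 6/19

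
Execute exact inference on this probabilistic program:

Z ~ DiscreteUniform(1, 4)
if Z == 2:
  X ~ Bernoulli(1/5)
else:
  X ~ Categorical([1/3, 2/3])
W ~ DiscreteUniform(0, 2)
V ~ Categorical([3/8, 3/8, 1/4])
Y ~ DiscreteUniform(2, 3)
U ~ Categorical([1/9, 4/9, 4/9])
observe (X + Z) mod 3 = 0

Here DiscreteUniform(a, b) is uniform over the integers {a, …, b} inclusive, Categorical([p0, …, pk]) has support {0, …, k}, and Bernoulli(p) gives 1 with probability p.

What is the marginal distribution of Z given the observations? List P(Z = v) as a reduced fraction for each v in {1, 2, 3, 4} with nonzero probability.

P(Z=2) = 3/8, P(Z=3) = 5/8

Enumerate traces; 108 have nonzero weight after conditioning:
  (Z=2, X=1, W=0, V=0, Y=2, U=0) weight 1/2880
  (Z=2, X=1, W=0, V=0, Y=2, U=1) weight 1/720
  (Z=2, X=1, W=0, V=0, Y=2, U=2) weight 1/720
  (Z=2, X=1, W=0, V=0, Y=3, U=0) weight 1/2880
  (Z=2, X=1, W=0, V=0, Y=3, U=1) weight 1/720
  (Z=2, X=1, W=0, V=0, Y=3, U=2) weight 1/720
  (Z=2, X=1, W=0, V=1, Y=2, U=0) weight 1/2880
  (Z=2, X=1, W=0, V=1, Y=2, U=1) weight 1/720
  (Z=3, X=0, W=0, V=0, Y=2, U=0) weight 1/1728
  … 99 more
Group by Z:
  weight(Z=2) = 1/20
  weight(Z=3) = 1/12
Total weight = 1/20 + 1/12 = 2/15
P(Z=2 | obs) = 1/20 / 2/15 = 3/8
P(Z=3 | obs) = 1/12 / 2/15 = 5/8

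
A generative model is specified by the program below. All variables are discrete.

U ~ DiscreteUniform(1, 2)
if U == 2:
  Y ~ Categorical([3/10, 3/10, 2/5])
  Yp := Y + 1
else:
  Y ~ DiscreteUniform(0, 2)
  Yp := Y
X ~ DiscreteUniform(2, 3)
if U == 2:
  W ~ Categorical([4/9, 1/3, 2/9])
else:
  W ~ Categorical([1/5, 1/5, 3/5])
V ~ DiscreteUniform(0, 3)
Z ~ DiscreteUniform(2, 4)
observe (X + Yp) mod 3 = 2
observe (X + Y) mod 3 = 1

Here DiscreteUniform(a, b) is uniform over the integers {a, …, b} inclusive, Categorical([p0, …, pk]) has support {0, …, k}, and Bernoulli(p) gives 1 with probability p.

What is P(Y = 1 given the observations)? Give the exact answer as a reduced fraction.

Enumerate traces; 72 have nonzero weight after conditioning:
  (U=2, Y=1, X=3, W=0, V=0, Z=2) weight 1/360
  (U=2, Y=1, X=3, W=0, V=0, Z=3) weight 1/360
  (U=2, Y=1, X=3, W=0, V=0, Z=4) weight 1/360
  (U=2, Y=1, X=3, W=0, V=1, Z=2) weight 1/360
  (U=2, Y=1, X=3, W=0, V=1, Z=3) weight 1/360
  (U=2, Y=1, X=3, W=0, V=1, Z=4) weight 1/360
  (U=2, Y=1, X=3, W=0, V=2, Z=2) weight 1/360
  (U=2, Y=1, X=3, W=0, V=2, Z=3) weight 1/360
  (U=2, Y=2, X=2, W=0, V=0, Z=2) weight 1/270
  … 63 more
Group by Y:
  weight(Y=1) = 3/40
  weight(Y=2) = 1/10
Total weight = 3/40 + 1/10 = 7/40
P(Y=1 | obs) = 3/40 / 7/40 = 3/7
P(Y=2 | obs) = 1/10 / 7/40 = 4/7

P(Y = 1 | obs) = 3/7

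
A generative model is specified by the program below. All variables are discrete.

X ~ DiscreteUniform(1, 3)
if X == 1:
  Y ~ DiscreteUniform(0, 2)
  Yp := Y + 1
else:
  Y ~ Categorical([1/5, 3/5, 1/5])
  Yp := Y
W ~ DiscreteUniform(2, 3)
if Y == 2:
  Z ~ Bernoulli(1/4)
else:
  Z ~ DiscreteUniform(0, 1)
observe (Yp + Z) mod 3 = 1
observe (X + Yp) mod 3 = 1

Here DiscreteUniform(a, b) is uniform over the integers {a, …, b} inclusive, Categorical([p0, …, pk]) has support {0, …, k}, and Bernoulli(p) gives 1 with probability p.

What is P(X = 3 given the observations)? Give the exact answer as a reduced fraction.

P(X = 3 | obs) = 18/23

Enumerate traces; 4 have nonzero weight after conditioning:
  (X=1, Y=2, W=2, Z=1) weight 1/72
  (X=1, Y=2, W=3, Z=1) weight 1/72
  (X=3, Y=1, W=2, Z=0) weight 1/20
  (X=3, Y=1, W=3, Z=0) weight 1/20
Group by X:
  weight(X=1) = 1/36
  weight(X=3) = 1/10
Total weight = 1/36 + 1/10 = 23/180
P(X=1 | obs) = 1/36 / 23/180 = 5/23
P(X=3 | obs) = 1/10 / 23/180 = 18/23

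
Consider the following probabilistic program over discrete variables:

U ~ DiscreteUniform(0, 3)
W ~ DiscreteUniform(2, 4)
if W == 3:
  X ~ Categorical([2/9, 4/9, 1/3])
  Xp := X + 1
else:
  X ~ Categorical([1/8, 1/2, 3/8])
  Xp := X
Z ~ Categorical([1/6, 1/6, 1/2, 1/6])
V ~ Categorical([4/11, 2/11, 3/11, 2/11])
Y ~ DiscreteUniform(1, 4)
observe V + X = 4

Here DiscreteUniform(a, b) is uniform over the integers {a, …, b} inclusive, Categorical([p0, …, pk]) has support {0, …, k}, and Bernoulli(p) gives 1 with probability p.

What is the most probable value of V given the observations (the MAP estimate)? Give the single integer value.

Enumerate traces; 384 have nonzero weight after conditioning:
  (U=0, W=2, X=1, Z=0, V=3, Y=1) weight 1/3168
  (U=0, W=2, X=1, Z=0, V=3, Y=2) weight 1/3168
  (U=0, W=2, X=1, Z=0, V=3, Y=3) weight 1/3168
  (U=0, W=2, X=1, Z=0, V=3, Y=4) weight 1/3168
  (U=0, W=2, X=1, Z=1, V=3, Y=1) weight 1/3168
  (U=0, W=2, X=1, Z=1, V=3, Y=2) weight 1/3168
  (U=0, W=2, X=1, Z=1, V=3, Y=3) weight 1/3168
  (U=0, W=2, X=1, Z=1, V=3, Y=4) weight 1/3168
  (U=0, W=2, X=2, Z=0, V=2, Y=1) weight 1/2816
  … 375 more
Group by V:
  weight(V=2) = 13/132
  weight(V=3) = 26/297
Total weight = 13/132 + 26/297 = 221/1188
P(V=2 | obs) = 13/132 / 221/1188 = 9/17
P(V=3 | obs) = 26/297 / 221/1188 = 8/17
argmax = 2

argmax_v P(V = v | obs) = 2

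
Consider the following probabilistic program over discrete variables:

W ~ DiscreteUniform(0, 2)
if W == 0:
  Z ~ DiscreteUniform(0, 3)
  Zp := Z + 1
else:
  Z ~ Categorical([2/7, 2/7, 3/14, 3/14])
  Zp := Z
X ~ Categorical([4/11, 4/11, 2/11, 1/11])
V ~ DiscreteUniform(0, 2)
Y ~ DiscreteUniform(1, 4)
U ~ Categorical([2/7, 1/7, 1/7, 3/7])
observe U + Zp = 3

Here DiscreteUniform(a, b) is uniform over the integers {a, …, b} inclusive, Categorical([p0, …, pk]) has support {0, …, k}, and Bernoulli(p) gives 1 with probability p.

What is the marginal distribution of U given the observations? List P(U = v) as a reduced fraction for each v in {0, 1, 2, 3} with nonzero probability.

Enumerate traces; 528 have nonzero weight after conditioning:
  (W=0, Z=0, X=0, V=0, Y=1, U=2) weight 1/2772
  (W=0, Z=0, X=0, V=0, Y=2, U=2) weight 1/2772
  (W=0, Z=0, X=0, V=0, Y=3, U=2) weight 1/2772
  (W=0, Z=0, X=0, V=0, Y=4, U=2) weight 1/2772
  (W=0, Z=0, X=0, V=1, Y=1, U=2) weight 1/2772
  (W=0, Z=0, X=0, V=1, Y=2, U=2) weight 1/2772
  (W=0, Z=0, X=0, V=1, Y=3, U=2) weight 1/2772
  (W=0, Z=0, X=0, V=1, Y=4, U=2) weight 1/2772
  (W=0, Z=1, X=0, V=0, Y=1, U=1) weight 1/2772
  (W=0, Z=2, X=0, V=0, Y=1, U=0) weight 1/1386
  … 518 more
Group by U:
  weight(U=0) = 19/294
  weight(U=1) = 19/588
  weight(U=2) = 23/588
  weight(U=3) = 4/49
Total weight = 19/294 + 19/588 + 23/588 + 4/49 = 32/147
P(U=0 | obs) = 19/294 / 32/147 = 19/64
P(U=1 | obs) = 19/588 / 32/147 = 19/128
P(U=2 | obs) = 23/588 / 32/147 = 23/128
P(U=3 | obs) = 4/49 / 32/147 = 3/8

P(U=0) = 19/64, P(U=1) = 19/128, P(U=2) = 23/128, P(U=3) = 3/8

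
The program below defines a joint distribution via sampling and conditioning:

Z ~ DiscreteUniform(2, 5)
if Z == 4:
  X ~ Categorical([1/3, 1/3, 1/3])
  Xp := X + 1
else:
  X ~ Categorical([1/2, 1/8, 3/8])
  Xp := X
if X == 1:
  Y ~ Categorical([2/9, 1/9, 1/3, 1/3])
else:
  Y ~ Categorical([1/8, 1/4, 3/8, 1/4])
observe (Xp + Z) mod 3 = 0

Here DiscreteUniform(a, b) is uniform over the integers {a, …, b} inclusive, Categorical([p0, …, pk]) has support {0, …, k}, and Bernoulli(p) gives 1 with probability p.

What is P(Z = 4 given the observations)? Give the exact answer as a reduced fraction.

Enumerate traces; 16 have nonzero weight after conditioning:
  (Z=2, X=1, Y=0) weight 1/144
  (Z=2, X=1, Y=1) weight 1/288
  (Z=2, X=1, Y=2) weight 1/96
  (Z=2, X=1, Y=3) weight 1/96
  (Z=3, X=0, Y=0) weight 1/64
  (Z=3, X=0, Y=1) weight 1/32
  (Z=3, X=0, Y=2) weight 3/64
  (Z=3, X=0, Y=3) weight 1/32
  (Z=4, X=1, Y=0) weight 1/54
  (Z=5, X=1, Y=0) weight 1/144
  … 6 more
Group by Z:
  weight(Z=2) = 1/32
  weight(Z=3) = 1/8
  weight(Z=4) = 1/12
  weight(Z=5) = 1/32
Total weight = 1/32 + 1/8 + 1/12 + 1/32 = 13/48
P(Z=2 | obs) = 1/32 / 13/48 = 3/26
P(Z=3 | obs) = 1/8 / 13/48 = 6/13
P(Z=4 | obs) = 1/12 / 13/48 = 4/13
P(Z=5 | obs) = 1/32 / 13/48 = 3/26

P(Z = 4 | obs) = 4/13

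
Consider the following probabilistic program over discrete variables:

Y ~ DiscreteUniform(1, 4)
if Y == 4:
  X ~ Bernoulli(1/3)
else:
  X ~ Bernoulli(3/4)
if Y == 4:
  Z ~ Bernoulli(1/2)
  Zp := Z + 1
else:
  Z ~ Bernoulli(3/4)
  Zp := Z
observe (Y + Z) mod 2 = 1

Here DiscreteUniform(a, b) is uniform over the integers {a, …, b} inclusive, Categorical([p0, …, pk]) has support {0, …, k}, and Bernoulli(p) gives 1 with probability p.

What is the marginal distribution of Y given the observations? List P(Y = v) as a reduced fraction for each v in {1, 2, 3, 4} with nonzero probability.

Enumerate traces; 8 have nonzero weight after conditioning:
  (Y=1, X=0, Z=0) weight 1/64
  (Y=1, X=1, Z=0) weight 3/64
  (Y=2, X=0, Z=1) weight 3/64
  (Y=2, X=1, Z=1) weight 9/64
  (Y=3, X=0, Z=0) weight 1/64
  (Y=3, X=1, Z=0) weight 3/64
  (Y=4, X=0, Z=1) weight 1/12
  (Y=4, X=1, Z=1) weight 1/24
Group by Y:
  weight(Y=1) = 1/16
  weight(Y=2) = 3/16
  weight(Y=3) = 1/16
  weight(Y=4) = 1/8
Total weight = 1/16 + 3/16 + 1/16 + 1/8 = 7/16
P(Y=1 | obs) = 1/16 / 7/16 = 1/7
P(Y=2 | obs) = 3/16 / 7/16 = 3/7
P(Y=3 | obs) = 1/16 / 7/16 = 1/7
P(Y=4 | obs) = 1/8 / 7/16 = 2/7

P(Y=1) = 1/7, P(Y=2) = 3/7, P(Y=3) = 1/7, P(Y=4) = 2/7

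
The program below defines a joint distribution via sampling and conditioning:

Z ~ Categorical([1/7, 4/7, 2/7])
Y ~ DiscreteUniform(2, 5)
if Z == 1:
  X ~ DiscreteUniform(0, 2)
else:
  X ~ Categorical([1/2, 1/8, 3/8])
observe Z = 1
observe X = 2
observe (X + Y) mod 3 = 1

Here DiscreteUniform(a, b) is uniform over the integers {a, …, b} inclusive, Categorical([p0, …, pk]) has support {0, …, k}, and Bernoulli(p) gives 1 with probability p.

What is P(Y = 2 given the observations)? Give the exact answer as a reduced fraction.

P(Y = 2 | obs) = 1/2

Enumerate traces; 2 have nonzero weight after conditioning:
  (Z=1, Y=2, X=2) weight 1/21
  (Z=1, Y=5, X=2) weight 1/21
Group by Y:
  weight(Y=2) = 1/21
  weight(Y=5) = 1/21
Total weight = 1/21 + 1/21 = 2/21
P(Y=2 | obs) = 1/21 / 2/21 = 1/2
P(Y=5 | obs) = 1/21 / 2/21 = 1/2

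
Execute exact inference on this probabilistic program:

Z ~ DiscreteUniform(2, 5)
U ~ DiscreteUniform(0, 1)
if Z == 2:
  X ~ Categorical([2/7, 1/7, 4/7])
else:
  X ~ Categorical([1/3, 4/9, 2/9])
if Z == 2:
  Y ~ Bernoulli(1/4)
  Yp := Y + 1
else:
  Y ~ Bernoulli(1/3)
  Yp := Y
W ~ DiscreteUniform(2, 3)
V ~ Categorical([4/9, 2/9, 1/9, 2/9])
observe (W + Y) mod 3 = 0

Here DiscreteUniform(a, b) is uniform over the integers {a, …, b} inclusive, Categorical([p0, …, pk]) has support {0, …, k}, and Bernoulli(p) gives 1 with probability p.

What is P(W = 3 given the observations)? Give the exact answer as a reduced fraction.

P(W = 3 | obs) = 11/16

Enumerate traces; 192 have nonzero weight after conditioning:
  (Z=2, U=0, X=0, Y=0, W=3, V=0) weight 1/168
  (Z=2, U=0, X=0, Y=0, W=3, V=1) weight 1/336
  (Z=2, U=0, X=0, Y=0, W=3, V=2) weight 1/672
  (Z=2, U=0, X=0, Y=0, W=3, V=3) weight 1/336
  (Z=2, U=0, X=0, Y=1, W=2, V=0) weight 1/504
  (Z=2, U=0, X=0, Y=1, W=2, V=1) weight 1/1008
  (Z=2, U=0, X=0, Y=1, W=2, V=2) weight 1/2016
  (Z=2, U=0, X=0, Y=1, W=2, V=3) weight 1/1008
  … 184 more
Group by W:
  weight(W=2) = 5/32
  weight(W=3) = 11/32
Total weight = 5/32 + 11/32 = 1/2
P(W=2 | obs) = 5/32 / 1/2 = 5/16
P(W=3 | obs) = 11/32 / 1/2 = 11/16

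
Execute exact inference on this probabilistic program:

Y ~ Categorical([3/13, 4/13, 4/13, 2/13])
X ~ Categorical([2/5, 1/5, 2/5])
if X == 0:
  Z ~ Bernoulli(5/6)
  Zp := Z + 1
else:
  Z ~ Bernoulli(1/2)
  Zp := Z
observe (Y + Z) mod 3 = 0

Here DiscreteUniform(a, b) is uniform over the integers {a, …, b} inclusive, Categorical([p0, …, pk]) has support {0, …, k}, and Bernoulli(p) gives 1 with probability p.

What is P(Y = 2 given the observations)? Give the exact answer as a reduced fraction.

P(Y = 2 | obs) = 76/131

Enumerate traces; 9 have nonzero weight after conditioning:
  (Y=0, X=0, Z=0) weight 1/65
  (Y=0, X=1, Z=0) weight 3/130
  (Y=0, X=2, Z=0) weight 3/65
  (Y=2, X=0, Z=1) weight 4/39
  (Y=2, X=1, Z=1) weight 2/65
  (Y=2, X=2, Z=1) weight 4/65
  (Y=3, X=0, Z=0) weight 2/195
  (Y=3, X=1, Z=0) weight 1/65
  … 1 more
Group by Y:
  weight(Y=0) = 11/130
  weight(Y=2) = 38/195
  weight(Y=3) = 11/195
Total weight = 11/130 + 38/195 + 11/195 = 131/390
P(Y=0 | obs) = 11/130 / 131/390 = 33/131
P(Y=2 | obs) = 38/195 / 131/390 = 76/131
P(Y=3 | obs) = 11/195 / 131/390 = 22/131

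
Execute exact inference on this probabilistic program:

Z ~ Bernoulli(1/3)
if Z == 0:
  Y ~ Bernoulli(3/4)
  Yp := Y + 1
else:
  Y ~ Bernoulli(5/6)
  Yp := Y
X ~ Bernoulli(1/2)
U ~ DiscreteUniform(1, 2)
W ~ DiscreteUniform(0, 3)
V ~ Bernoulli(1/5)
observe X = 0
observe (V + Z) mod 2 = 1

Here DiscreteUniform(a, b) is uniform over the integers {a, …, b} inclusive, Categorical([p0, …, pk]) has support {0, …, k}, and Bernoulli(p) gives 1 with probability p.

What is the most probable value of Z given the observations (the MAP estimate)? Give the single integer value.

argmax_v P(Z = v | obs) = 1

Enumerate traces; 32 have nonzero weight after conditioning:
  (Z=0, Y=0, X=0, U=1, W=0, V=1) weight 1/480
  (Z=0, Y=0, X=0, U=1, W=1, V=1) weight 1/480
  (Z=0, Y=0, X=0, U=1, W=2, V=1) weight 1/480
  (Z=0, Y=0, X=0, U=1, W=3, V=1) weight 1/480
  (Z=0, Y=0, X=0, U=2, W=0, V=1) weight 1/480
  (Z=0, Y=0, X=0, U=2, W=1, V=1) weight 1/480
  (Z=0, Y=0, X=0, U=2, W=2, V=1) weight 1/480
  (Z=0, Y=0, X=0, U=2, W=3, V=1) weight 1/480
  (Z=1, Y=0, X=0, U=1, W=0, V=0) weight 1/360
  … 23 more
Group by Z:
  weight(Z=0) = 1/15
  weight(Z=1) = 2/15
Total weight = 1/15 + 2/15 = 1/5
P(Z=0 | obs) = 1/15 / 1/5 = 1/3
P(Z=1 | obs) = 2/15 / 1/5 = 2/3
argmax = 1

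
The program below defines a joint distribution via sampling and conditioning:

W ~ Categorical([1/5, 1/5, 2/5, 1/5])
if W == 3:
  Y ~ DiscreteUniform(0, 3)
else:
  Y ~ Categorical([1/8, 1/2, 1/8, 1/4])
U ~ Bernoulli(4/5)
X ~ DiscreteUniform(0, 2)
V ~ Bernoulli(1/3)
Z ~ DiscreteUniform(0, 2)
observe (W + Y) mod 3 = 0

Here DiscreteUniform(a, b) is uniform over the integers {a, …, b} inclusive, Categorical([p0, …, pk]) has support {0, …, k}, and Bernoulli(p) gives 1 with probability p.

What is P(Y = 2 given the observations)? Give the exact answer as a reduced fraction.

Enumerate traces; 216 have nonzero weight after conditioning:
  (W=0, Y=0, U=0, X=0, V=0, Z=0) weight 1/2700
  (W=0, Y=0, U=0, X=0, V=0, Z=1) weight 1/2700
  (W=0, Y=0, U=0, X=0, V=0, Z=2) weight 1/2700
  (W=0, Y=0, U=0, X=0, V=1, Z=0) weight 1/5400
  (W=0, Y=0, U=0, X=0, V=1, Z=1) weight 1/5400
  (W=0, Y=0, U=0, X=0, V=1, Z=2) weight 1/5400
  (W=0, Y=0, U=0, X=1, V=0, Z=0) weight 1/2700
  (W=0, Y=0, U=0, X=1, V=0, Z=1) weight 1/2700
  (W=0, Y=3, U=0, X=0, V=0, Z=0) weight 1/1350
  (W=1, Y=2, U=0, X=0, V=0, Z=0) weight 1/2700
  … 206 more
Group by Y:
  weight(Y=0) = 3/40
  weight(Y=1) = 1/5
  weight(Y=2) = 1/40
  weight(Y=3) = 1/10
Total weight = 3/40 + 1/5 + 1/40 + 1/10 = 2/5
P(Y=0 | obs) = 3/40 / 2/5 = 3/16
P(Y=1 | obs) = 1/5 / 2/5 = 1/2
P(Y=2 | obs) = 1/40 / 2/5 = 1/16
P(Y=3 | obs) = 1/10 / 2/5 = 1/4

P(Y = 2 | obs) = 1/16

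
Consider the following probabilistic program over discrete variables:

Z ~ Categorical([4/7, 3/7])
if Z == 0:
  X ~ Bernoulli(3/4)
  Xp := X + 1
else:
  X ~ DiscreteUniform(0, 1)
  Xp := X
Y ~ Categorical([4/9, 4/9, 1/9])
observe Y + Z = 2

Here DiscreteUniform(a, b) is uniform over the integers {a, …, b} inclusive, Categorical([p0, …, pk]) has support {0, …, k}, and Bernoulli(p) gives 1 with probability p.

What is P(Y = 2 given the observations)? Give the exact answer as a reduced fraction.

P(Y = 2 | obs) = 1/4

Enumerate traces; 4 have nonzero weight after conditioning:
  (Z=0, X=0, Y=2) weight 1/63
  (Z=0, X=1, Y=2) weight 1/21
  (Z=1, X=0, Y=1) weight 2/21
  (Z=1, X=1, Y=1) weight 2/21
Group by Y:
  weight(Y=1) = 4/21
  weight(Y=2) = 4/63
Total weight = 4/21 + 4/63 = 16/63
P(Y=1 | obs) = 4/21 / 16/63 = 3/4
P(Y=2 | obs) = 4/63 / 16/63 = 1/4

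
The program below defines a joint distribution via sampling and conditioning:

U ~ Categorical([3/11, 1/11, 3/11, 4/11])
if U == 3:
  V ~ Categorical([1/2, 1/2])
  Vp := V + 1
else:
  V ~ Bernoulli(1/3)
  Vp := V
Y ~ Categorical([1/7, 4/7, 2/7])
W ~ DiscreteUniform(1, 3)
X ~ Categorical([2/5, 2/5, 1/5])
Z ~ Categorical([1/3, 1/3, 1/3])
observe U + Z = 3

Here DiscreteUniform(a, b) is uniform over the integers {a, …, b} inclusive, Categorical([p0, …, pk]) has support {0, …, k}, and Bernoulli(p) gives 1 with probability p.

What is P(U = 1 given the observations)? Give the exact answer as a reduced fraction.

Enumerate traces; 162 have nonzero weight after conditioning:
  (U=1, V=0, Y=0, W=1, X=0, Z=2) weight 4/10395
  (U=1, V=0, Y=0, W=1, X=1, Z=2) weight 4/10395
  (U=1, V=0, Y=0, W=1, X=2, Z=2) weight 2/10395
  (U=1, V=0, Y=0, W=2, X=0, Z=2) weight 4/10395
  (U=1, V=0, Y=0, W=2, X=1, Z=2) weight 4/10395
  (U=1, V=0, Y=0, W=2, X=2, Z=2) weight 2/10395
  (U=1, V=0, Y=0, W=3, X=0, Z=2) weight 4/10395
  (U=1, V=0, Y=0, W=3, X=1, Z=2) weight 4/10395
  (U=2, V=0, Y=0, W=1, X=0, Z=1) weight 4/3465
  (U=3, V=0, Y=0, W=1, X=0, Z=0) weight 4/3465
  … 152 more
Group by U:
  weight(U=1) = 1/33
  weight(U=2) = 1/11
  weight(U=3) = 4/33
Total weight = 1/33 + 1/11 + 4/33 = 8/33
P(U=1 | obs) = 1/33 / 8/33 = 1/8
P(U=2 | obs) = 1/11 / 8/33 = 3/8
P(U=3 | obs) = 4/33 / 8/33 = 1/2

P(U = 1 | obs) = 1/8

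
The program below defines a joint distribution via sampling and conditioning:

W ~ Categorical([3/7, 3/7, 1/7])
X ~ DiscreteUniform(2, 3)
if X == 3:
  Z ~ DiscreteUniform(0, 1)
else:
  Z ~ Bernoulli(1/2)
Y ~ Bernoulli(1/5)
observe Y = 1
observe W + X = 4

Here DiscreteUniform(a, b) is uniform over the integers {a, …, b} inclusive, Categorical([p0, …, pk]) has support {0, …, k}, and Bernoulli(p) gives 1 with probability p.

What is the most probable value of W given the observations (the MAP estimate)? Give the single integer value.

Enumerate traces; 4 have nonzero weight after conditioning:
  (W=1, X=3, Z=0, Y=1) weight 3/140
  (W=1, X=3, Z=1, Y=1) weight 3/140
  (W=2, X=2, Z=0, Y=1) weight 1/140
  (W=2, X=2, Z=1, Y=1) weight 1/140
Group by W:
  weight(W=1) = 3/70
  weight(W=2) = 1/70
Total weight = 3/70 + 1/70 = 2/35
P(W=1 | obs) = 3/70 / 2/35 = 3/4
P(W=2 | obs) = 1/70 / 2/35 = 1/4
argmax = 1

argmax_v P(W = v | obs) = 1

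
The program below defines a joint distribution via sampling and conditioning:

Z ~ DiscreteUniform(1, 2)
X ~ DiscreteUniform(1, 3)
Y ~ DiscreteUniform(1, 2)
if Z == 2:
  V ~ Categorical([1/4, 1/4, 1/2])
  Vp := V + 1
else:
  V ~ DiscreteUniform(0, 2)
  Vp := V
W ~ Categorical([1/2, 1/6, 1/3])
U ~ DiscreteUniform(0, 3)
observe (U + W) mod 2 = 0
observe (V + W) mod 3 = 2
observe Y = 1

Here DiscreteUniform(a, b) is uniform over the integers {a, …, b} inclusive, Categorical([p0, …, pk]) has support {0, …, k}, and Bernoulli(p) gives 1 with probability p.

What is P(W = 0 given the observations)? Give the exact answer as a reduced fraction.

Enumerate traces; 36 have nonzero weight after conditioning:
  (Z=1, X=1, Y=1, V=0, W=2, U=0) weight 1/432
  (Z=1, X=1, Y=1, V=0, W=2, U=2) weight 1/432
  (Z=1, X=1, Y=1, V=1, W=1, U=1) weight 1/864
  (Z=1, X=1, Y=1, V=1, W=1, U=3) weight 1/864
  (Z=1, X=1, Y=1, V=2, W=0, U=0) weight 1/288
  (Z=1, X=1, Y=1, V=2, W=0, U=2) weight 1/288
  (Z=1, X=2, Y=1, V=0, W=2, U=0) weight 1/432
  (Z=1, X=2, Y=1, V=0, W=2, U=2) weight 1/432
  … 28 more
Group by W:
  weight(W=0) = 5/96
  weight(W=1) = 7/576
  weight(W=2) = 7/288
Total weight = 5/96 + 7/576 + 7/288 = 17/192
P(W=0 | obs) = 5/96 / 17/192 = 10/17
P(W=1 | obs) = 7/576 / 17/192 = 7/51
P(W=2 | obs) = 7/288 / 17/192 = 14/51

P(W = 0 | obs) = 10/17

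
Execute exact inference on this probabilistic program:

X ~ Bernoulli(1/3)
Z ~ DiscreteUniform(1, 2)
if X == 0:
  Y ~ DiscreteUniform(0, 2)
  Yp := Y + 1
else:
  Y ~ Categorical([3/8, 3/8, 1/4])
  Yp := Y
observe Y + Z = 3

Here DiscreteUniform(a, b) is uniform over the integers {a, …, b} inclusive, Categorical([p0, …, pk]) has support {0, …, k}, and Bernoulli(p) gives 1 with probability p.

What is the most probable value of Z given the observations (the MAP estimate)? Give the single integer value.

argmax_v P(Z = v | obs) = 2

Enumerate traces; 4 have nonzero weight after conditioning:
  (X=0, Z=1, Y=2) weight 1/9
  (X=0, Z=2, Y=1) weight 1/9
  (X=1, Z=1, Y=2) weight 1/24
  (X=1, Z=2, Y=1) weight 1/16
Group by Z:
  weight(Z=1) = 11/72
  weight(Z=2) = 25/144
Total weight = 11/72 + 25/144 = 47/144
P(Z=1 | obs) = 11/72 / 47/144 = 22/47
P(Z=2 | obs) = 25/144 / 47/144 = 25/47
argmax = 2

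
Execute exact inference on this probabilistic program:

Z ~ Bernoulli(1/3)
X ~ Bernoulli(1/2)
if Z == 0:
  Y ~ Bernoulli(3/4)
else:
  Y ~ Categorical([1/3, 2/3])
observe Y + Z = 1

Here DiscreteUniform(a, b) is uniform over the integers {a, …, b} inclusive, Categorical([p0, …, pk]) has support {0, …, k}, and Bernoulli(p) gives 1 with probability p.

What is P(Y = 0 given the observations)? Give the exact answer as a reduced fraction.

P(Y = 0 | obs) = 2/11

Enumerate traces; 4 have nonzero weight after conditioning:
  (Z=0, X=0, Y=1) weight 1/4
  (Z=0, X=1, Y=1) weight 1/4
  (Z=1, X=0, Y=0) weight 1/18
  (Z=1, X=1, Y=0) weight 1/18
Group by Y:
  weight(Y=0) = 1/9
  weight(Y=1) = 1/2
Total weight = 1/9 + 1/2 = 11/18
P(Y=0 | obs) = 1/9 / 11/18 = 2/11
P(Y=1 | obs) = 1/2 / 11/18 = 9/11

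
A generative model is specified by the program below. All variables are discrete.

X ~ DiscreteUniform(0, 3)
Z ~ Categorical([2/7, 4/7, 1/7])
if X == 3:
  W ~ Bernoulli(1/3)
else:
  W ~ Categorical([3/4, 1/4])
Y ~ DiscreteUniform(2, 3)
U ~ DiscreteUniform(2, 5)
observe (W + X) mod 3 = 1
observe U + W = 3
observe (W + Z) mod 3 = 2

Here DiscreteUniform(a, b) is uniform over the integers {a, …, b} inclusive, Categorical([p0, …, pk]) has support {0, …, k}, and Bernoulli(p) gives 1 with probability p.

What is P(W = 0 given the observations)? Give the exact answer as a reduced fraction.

Enumerate traces; 6 have nonzero weight after conditioning:
  (X=0, Z=1, W=1, Y=2, U=2) weight 1/224
  (X=0, Z=1, W=1, Y=3, U=2) weight 1/224
  (X=1, Z=2, W=0, Y=2, U=3) weight 3/896
  (X=1, Z=2, W=0, Y=3, U=3) weight 3/896
  (X=3, Z=1, W=1, Y=2, U=2) weight 1/168
  (X=3, Z=1, W=1, Y=3, U=2) weight 1/168
Group by W:
  weight(W=0) = 3/448
  weight(W=1) = 1/48
Total weight = 3/448 + 1/48 = 37/1344
P(W=0 | obs) = 3/448 / 37/1344 = 9/37
P(W=1 | obs) = 1/48 / 37/1344 = 28/37

P(W = 0 | obs) = 9/37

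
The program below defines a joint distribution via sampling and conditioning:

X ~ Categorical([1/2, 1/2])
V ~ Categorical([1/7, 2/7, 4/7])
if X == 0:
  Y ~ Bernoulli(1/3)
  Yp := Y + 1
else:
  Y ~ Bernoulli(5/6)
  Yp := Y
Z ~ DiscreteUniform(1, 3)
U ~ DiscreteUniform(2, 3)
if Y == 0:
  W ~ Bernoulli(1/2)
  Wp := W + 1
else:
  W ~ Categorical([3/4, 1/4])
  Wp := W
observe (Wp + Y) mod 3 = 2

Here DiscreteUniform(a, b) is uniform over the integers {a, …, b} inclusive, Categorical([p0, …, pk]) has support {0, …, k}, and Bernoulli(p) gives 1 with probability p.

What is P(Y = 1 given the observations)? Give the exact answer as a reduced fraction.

Enumerate traces; 72 have nonzero weight after conditioning:
  (X=0, V=0, Y=0, Z=1, U=2, W=1) weight 1/252
  (X=0, V=0, Y=0, Z=1, U=3, W=1) weight 1/252
  (X=0, V=0, Y=0, Z=2, U=2, W=1) weight 1/252
  (X=0, V=0, Y=0, Z=2, U=3, W=1) weight 1/252
  (X=0, V=0, Y=0, Z=3, U=2, W=1) weight 1/252
  (X=0, V=0, Y=0, Z=3, U=3, W=1) weight 1/252
  (X=0, V=0, Y=1, Z=1, U=2, W=1) weight 1/1008
  (X=0, V=0, Y=1, Z=1, U=3, W=1) weight 1/1008
  … 64 more
Group by Y:
  weight(Y=0) = 5/24
  weight(Y=1) = 7/48
Total weight = 5/24 + 7/48 = 17/48
P(Y=0 | obs) = 5/24 / 17/48 = 10/17
P(Y=1 | obs) = 7/48 / 17/48 = 7/17

P(Y = 1 | obs) = 7/17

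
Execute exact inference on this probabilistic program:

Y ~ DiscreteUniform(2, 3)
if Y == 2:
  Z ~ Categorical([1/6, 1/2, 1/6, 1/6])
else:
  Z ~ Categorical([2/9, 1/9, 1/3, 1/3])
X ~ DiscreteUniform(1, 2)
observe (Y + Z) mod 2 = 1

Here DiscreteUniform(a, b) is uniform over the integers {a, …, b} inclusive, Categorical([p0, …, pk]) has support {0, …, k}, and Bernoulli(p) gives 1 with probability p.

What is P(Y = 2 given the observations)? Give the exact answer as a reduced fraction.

P(Y = 2 | obs) = 6/11

Enumerate traces; 8 have nonzero weight after conditioning:
  (Y=2, Z=1, X=1) weight 1/8
  (Y=2, Z=1, X=2) weight 1/8
  (Y=2, Z=3, X=1) weight 1/24
  (Y=2, Z=3, X=2) weight 1/24
  (Y=3, Z=0, X=1) weight 1/18
  (Y=3, Z=0, X=2) weight 1/18
  (Y=3, Z=2, X=1) weight 1/12
  (Y=3, Z=2, X=2) weight 1/12
Group by Y:
  weight(Y=2) = 1/3
  weight(Y=3) = 5/18
Total weight = 1/3 + 5/18 = 11/18
P(Y=2 | obs) = 1/3 / 11/18 = 6/11
P(Y=3 | obs) = 5/18 / 11/18 = 5/11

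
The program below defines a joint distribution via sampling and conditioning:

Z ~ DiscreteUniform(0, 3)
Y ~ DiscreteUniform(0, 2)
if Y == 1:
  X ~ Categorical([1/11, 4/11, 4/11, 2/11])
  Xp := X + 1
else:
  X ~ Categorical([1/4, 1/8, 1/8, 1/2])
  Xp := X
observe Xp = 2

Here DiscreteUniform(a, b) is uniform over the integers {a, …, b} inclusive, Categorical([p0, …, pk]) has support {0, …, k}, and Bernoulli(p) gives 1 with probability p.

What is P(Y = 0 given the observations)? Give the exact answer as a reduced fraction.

Enumerate traces; 12 have nonzero weight after conditioning:
  (Z=0, Y=0, X=2) weight 1/96
  (Z=0, Y=1, X=1) weight 1/33
  (Z=0, Y=2, X=2) weight 1/96
  (Z=1, Y=0, X=2) weight 1/96
  (Z=1, Y=1, X=1) weight 1/33
  (Z=1, Y=2, X=2) weight 1/96
  (Z=2, Y=0, X=2) weight 1/96
  (Z=2, Y=1, X=1) weight 1/33
  … 4 more
Group by Y:
  weight(Y=0) = 1/24
  weight(Y=1) = 4/33
  weight(Y=2) = 1/24
Total weight = 1/24 + 4/33 + 1/24 = 9/44
P(Y=0 | obs) = 1/24 / 9/44 = 11/54
P(Y=1 | obs) = 4/33 / 9/44 = 16/27
P(Y=2 | obs) = 1/24 / 9/44 = 11/54

P(Y = 0 | obs) = 11/54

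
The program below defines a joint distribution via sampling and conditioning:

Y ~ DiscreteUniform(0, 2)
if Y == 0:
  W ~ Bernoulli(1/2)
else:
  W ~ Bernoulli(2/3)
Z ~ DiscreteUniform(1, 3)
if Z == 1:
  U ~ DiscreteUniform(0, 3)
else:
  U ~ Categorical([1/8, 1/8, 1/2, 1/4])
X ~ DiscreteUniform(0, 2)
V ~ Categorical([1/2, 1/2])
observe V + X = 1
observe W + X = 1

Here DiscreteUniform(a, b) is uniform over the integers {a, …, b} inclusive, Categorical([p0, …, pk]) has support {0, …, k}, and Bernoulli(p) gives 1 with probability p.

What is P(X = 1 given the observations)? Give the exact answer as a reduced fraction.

Enumerate traces; 72 have nonzero weight after conditioning:
  (Y=0, W=0, Z=1, U=0, X=1, V=0) weight 1/432
  (Y=0, W=0, Z=1, U=1, X=1, V=0) weight 1/432
  (Y=0, W=0, Z=1, U=2, X=1, V=0) weight 1/432
  (Y=0, W=0, Z=1, U=3, X=1, V=0) weight 1/432
  (Y=0, W=0, Z=2, U=0, X=1, V=0) weight 1/864
  (Y=0, W=0, Z=2, U=1, X=1, V=0) weight 1/864
  (Y=0, W=0, Z=2, U=2, X=1, V=0) weight 1/216
  (Y=0, W=0, Z=2, U=3, X=1, V=0) weight 1/432
  (Y=0, W=1, Z=1, U=0, X=0, V=1) weight 1/432
  … 63 more
Group by X:
  weight(X=0) = 11/108
  weight(X=1) = 7/108
Total weight = 11/108 + 7/108 = 1/6
P(X=0 | obs) = 11/108 / 1/6 = 11/18
P(X=1 | obs) = 7/108 / 1/6 = 7/18

P(X = 1 | obs) = 7/18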